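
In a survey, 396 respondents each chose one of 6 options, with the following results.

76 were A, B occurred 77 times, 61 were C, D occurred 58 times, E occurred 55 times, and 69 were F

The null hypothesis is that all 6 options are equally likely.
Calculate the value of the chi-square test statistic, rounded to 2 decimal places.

Expected count for each of the 6 categories: 396/6 = 66.
cat         O        E   (O−E)²/E
A          76       66      1.515
B          77       66      1.833
C          61       66      0.379
D          58       66      0.970
E          55       66      1.833
F          69       66      0.136
Sum = 6.67

6.67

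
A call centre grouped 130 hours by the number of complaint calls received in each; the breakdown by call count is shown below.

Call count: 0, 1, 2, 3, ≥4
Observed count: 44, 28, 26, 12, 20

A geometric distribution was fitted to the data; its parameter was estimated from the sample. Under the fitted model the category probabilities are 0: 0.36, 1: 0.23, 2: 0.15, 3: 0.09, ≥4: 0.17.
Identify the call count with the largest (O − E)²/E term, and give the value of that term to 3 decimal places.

2, 2.167

Expected counts E_i = n·p_i: 130×0.36 = 46.8, 130×0.23 = 29.9, 130×0.15 = 19.5, 130×0.09 = 11.7, 130×0.17 = 22.1.
cat         O        E   (O−E)²/E
0          44     46.8     0.1675
1          28     29.9     0.1207
2          26     19.5     2.1667
3          12     11.7     0.0077
≥4         20     22.1     0.1995
The largest term is for 2: 2.167.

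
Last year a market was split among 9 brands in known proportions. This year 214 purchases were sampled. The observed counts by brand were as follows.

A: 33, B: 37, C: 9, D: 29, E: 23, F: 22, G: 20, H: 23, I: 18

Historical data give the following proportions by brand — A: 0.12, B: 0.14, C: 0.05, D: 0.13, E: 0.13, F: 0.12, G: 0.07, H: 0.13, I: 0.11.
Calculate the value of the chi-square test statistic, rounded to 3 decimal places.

9.245

Expected counts E_i = n·p_i: 214×0.12 = 25.68, 214×0.14 = 29.96, 214×0.05 = 10.7, 214×0.13 = 27.82, 214×0.13 = 27.82, 214×0.12 = 25.68, 214×0.07 = 14.98, 214×0.13 = 27.82, 214×0.11 = 23.54.
cat         O        E   (O−E)²/E
A          33    25.68     2.0865
B          37    29.96     1.6543
C           9     10.7     0.2701
D          29    27.82     0.0501
E          23    27.82     0.8351
F          22    25.68     0.5274
G          20    14.98     1.6823
H          23    27.82     0.8351
I          18    23.54     1.3038
Sum = 9.245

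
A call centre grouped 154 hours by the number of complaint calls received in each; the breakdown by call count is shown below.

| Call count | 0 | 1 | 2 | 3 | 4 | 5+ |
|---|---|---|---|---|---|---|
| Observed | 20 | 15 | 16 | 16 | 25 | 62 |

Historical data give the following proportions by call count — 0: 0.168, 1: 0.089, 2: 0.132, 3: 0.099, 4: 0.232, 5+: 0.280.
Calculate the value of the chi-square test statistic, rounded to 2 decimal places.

13.90

Expected counts E_i = n·p_i: 154×0.168 = 25.872, 154×0.089 = 13.706, 154×0.132 = 20.328, 154×0.099 = 15.246, 154×0.232 = 35.728, 154×0.280 = 43.12.
χ² = (20−25.872)²/25.872 + (15−13.706)²/13.706 + (16−20.328)²/20.328 + (16−15.246)²/15.246 + (25−35.728)²/35.728 + (62−43.12)²/43.12
   = 1.333 + 0.122 + 0.921 + 0.037 + 3.221 + 8.267
Sum = 13.90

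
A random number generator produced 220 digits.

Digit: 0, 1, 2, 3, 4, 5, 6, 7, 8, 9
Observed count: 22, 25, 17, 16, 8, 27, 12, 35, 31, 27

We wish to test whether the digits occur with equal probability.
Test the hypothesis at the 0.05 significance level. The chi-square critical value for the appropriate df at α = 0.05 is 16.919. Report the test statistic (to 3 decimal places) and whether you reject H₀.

30.273; reject

Expected count for each of the 10 categories: 220/10 = 22.
0: (22 − 22)²/22 = 0/22 = 0.0000
1: (25 − 22)²/22 = 9/22 = 0.4091
2: (17 − 22)²/22 = 25/22 = 1.1364
3: (16 − 22)²/22 = 36/22 = 1.6364
4: (8 − 22)²/22 = 196/22 = 8.9091
5: (27 − 22)²/22 = 25/22 = 1.1364
6: (12 − 22)²/22 = 100/22 = 4.5455
7: (35 − 22)²/22 = 169/22 = 7.6818
8: (31 − 22)²/22 = 81/22 = 3.6818
9: (27 − 22)²/22 = 25/22 = 1.1364
Sum = 30.273
df = 9. Since 30.273 > 16.919, we reject H₀.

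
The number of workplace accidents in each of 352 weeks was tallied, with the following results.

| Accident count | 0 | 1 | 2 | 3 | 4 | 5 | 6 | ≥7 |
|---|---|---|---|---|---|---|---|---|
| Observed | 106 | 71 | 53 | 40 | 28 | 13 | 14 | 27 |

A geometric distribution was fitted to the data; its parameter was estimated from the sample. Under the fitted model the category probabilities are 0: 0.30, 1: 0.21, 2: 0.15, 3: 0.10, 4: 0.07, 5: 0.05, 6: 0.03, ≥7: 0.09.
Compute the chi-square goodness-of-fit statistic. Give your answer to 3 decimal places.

4.245

Expected counts E_i = n·p_i: 352×0.30 = 105.6, 352×0.21 = 73.92, 352×0.15 = 52.8, 352×0.10 = 35.2, 352×0.07 = 24.64, 352×0.05 = 17.6, 352×0.03 = 10.56, 352×0.09 = 31.68.
0: (106 − 105.6)²/105.6 = 0.16/105.6 = 0.0015
1: (71 − 73.92)²/73.92 = 8.5264/73.92 = 0.1153
2: (53 − 52.8)²/52.8 = 0.04/52.8 = 0.0008
3: (40 − 35.2)²/35.2 = 23.04/35.2 = 0.6545
4: (28 − 24.64)²/24.64 = 11.2896/24.64 = 0.4582
5: (13 − 17.6)²/17.6 = 21.16/17.6 = 1.2023
6: (14 − 10.56)²/10.56 = 11.8336/10.56 = 1.1206
≥7: (27 − 31.68)²/31.68 = 21.9024/31.68 = 0.6914
Sum = 4.245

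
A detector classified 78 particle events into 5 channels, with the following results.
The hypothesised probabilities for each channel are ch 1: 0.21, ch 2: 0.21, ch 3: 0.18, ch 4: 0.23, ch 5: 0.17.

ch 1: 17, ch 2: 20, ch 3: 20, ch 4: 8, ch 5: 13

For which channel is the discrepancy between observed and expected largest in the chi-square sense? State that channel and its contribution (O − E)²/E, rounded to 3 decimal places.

ch 4, 5.507

Expected counts E_i = n·p_i: 78×0.21 = 16.38, 78×0.21 = 16.38, 78×0.18 = 14.04, 78×0.23 = 17.94, 78×0.17 = 13.26.
χ² = (17−16.38)²/16.38 + (20−16.38)²/16.38 + (20−14.04)²/14.04 + (8−17.94)²/17.94 + (13−13.26)²/13.26
   = 0.0235 + 0.8000 + 2.5300 + 5.5074 + 0.0051
The largest term is for ch 4: 5.507.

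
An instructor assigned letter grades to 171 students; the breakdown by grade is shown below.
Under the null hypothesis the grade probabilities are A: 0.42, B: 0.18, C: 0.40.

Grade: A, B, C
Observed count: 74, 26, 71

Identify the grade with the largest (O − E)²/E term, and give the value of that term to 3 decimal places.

Expected counts E_i = n·p_i: 171×0.42 = 71.82, 171×0.18 = 30.78, 171×0.40 = 68.4.
cat         O        E   (O−E)²/E
A          74    71.82     0.0662
B          26    30.78     0.7423
C          71     68.4     0.0988
The largest term is for B: 0.742.

B, 0.742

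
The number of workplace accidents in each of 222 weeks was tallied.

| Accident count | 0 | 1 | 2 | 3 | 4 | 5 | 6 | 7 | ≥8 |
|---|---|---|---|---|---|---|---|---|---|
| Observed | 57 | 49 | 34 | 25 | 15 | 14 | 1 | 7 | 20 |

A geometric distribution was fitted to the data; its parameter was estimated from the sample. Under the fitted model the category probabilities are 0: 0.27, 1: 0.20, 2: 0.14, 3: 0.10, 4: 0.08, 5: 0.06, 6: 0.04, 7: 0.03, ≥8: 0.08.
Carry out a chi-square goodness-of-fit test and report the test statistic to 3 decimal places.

9.004

Expected counts E_i = n·p_i: 222×0.27 = 59.94, 222×0.20 = 44.4, 222×0.14 = 31.08, 222×0.10 = 22.2, 222×0.08 = 17.76, 222×0.06 = 13.32, 222×0.04 = 8.88, 222×0.03 = 6.66, 222×0.08 = 17.76.
χ² = (57−59.94)²/59.94 + (49−44.4)²/44.4 + (34−31.08)²/31.08 + (25−22.2)²/22.2 + (15−17.76)²/17.76 + (14−13.32)²/13.32 + (1−8.88)²/8.88 + (7−6.66)²/6.66 + (20−17.76)²/17.76
   = 0.1442 + 0.4766 + 0.2743 + 0.3532 + 0.4289 + 0.0347 + 6.9926 + 0.0174 + 0.2825
Sum = 9.004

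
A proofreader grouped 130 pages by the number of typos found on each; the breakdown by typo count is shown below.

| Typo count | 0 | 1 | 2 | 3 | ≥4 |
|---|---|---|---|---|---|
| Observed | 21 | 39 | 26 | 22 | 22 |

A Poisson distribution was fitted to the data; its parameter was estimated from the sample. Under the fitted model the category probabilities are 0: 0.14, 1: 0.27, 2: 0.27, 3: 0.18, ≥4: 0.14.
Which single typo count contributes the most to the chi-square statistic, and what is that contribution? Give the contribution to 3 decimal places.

2, 2.359

Expected counts E_i = n·p_i: 130×0.14 = 18.2, 130×0.27 = 35.1, 130×0.27 = 35.1, 130×0.18 = 23.4, 130×0.14 = 18.2.
0: (21 − 18.2)²/18.2 = 7.84/18.2 = 0.4308
1: (39 − 35.1)²/35.1 = 15.21/35.1 = 0.4333
2: (26 − 35.1)²/35.1 = 82.81/35.1 = 2.3593
3: (22 − 23.4)²/23.4 = 1.96/23.4 = 0.0838
≥4: (22 − 18.2)²/18.2 = 14.44/18.2 = 0.7934
The largest term is for 2: 2.359.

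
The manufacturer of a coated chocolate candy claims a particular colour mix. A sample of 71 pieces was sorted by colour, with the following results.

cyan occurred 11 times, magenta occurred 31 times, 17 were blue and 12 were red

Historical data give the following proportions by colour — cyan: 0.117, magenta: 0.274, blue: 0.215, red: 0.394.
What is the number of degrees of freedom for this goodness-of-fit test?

There are k = 4 categories and no parameters were estimated from the data, so df = 4 − 1 = 3.

3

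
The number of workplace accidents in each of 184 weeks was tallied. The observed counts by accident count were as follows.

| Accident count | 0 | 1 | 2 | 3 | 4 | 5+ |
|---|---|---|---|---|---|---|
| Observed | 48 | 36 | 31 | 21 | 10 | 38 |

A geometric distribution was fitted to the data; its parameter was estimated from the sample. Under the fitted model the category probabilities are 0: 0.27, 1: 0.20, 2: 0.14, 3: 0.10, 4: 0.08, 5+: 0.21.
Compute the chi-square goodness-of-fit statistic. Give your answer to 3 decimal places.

3.032

Expected counts E_i = n·p_i: 184×0.27 = 49.68, 184×0.20 = 36.8, 184×0.14 = 25.76, 184×0.10 = 18.4, 184×0.08 = 14.72, 184×0.21 = 38.64.
cat         O        E   (O−E)²/E
0          48    49.68     0.0568
1          36     36.8     0.0174
2          31    25.76     1.0659
3          21     18.4     0.3674
4          10    14.72     1.5135
5+         38    38.64     0.0106
Sum = 3.032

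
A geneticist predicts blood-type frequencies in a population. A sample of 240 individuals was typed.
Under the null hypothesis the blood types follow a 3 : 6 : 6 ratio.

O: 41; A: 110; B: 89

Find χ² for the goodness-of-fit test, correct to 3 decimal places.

Ratio total = 15. Expected counts: 240×3/15 = 48, 240×6/15 = 96, 240×6/15 = 96.
cat         O        E   (O−E)²/E
O          41       48     1.0208
A         110       96     2.0417
B          89       96     0.5104
Sum = 3.573

3.573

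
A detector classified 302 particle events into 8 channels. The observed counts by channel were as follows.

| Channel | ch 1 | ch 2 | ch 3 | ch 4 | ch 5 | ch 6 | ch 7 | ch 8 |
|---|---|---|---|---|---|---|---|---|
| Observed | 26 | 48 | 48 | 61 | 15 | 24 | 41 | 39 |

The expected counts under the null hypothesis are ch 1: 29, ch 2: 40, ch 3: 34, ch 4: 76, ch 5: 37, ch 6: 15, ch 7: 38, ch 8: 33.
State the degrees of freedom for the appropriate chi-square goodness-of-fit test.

7

There are k = 8 categories and no parameters were estimated from the data, so df = 8 − 1 = 7.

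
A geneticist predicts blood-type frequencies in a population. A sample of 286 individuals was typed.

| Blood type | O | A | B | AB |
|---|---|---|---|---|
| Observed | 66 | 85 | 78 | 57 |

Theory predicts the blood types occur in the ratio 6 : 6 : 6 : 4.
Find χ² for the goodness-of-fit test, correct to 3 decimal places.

2.955

Ratio total = 22. Expected counts: 286×6/22 = 78, 286×6/22 = 78, 286×6/22 = 78, 286×4/22 = 52.
cat         O        E   (O−E)²/E
O          66       78     1.8462
A          85       78     0.6282
B          78       78     0.0000
AB         57       52     0.4808
Sum = 2.955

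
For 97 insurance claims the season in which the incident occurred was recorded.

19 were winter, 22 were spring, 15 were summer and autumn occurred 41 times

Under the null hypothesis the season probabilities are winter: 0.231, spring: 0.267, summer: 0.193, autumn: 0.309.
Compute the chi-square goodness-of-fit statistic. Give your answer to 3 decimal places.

5.901

Expected counts E_i = n·p_i: 97×0.231 = 22.407, 97×0.267 = 25.899, 97×0.193 = 18.721, 97×0.309 = 29.973.
winter: (19 − 22.407)²/22.407 = 11.607649/22.407 = 0.5180
spring: (22 − 25.899)²/25.899 = 15.202201/25.899 = 0.5870
summer: (15 − 18.721)²/18.721 = 13.845841/18.721 = 0.7396
autumn: (41 − 29.973)²/29.973 = 121.594729/29.973 = 4.0568
Sum = 5.901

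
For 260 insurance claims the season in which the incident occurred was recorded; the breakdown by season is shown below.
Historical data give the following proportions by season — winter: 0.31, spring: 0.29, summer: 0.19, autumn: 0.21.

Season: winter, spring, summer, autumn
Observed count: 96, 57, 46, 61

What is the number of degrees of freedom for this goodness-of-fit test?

There are k = 4 categories and no parameters were estimated from the data, so df = 4 − 1 = 3.

3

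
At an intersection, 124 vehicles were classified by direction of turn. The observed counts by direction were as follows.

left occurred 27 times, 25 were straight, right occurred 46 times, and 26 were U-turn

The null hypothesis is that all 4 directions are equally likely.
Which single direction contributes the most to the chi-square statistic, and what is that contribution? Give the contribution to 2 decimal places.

right, 7.26

Under H₀ each category has probability 1/4, so each expected count is 124/4 = 31.
cat           O        E   (O−E)²/E
left         27       31      0.516
straight     25       31      1.161
right        46       31      7.258
U-turn       26       31      0.806
The largest term is for right: 7.26.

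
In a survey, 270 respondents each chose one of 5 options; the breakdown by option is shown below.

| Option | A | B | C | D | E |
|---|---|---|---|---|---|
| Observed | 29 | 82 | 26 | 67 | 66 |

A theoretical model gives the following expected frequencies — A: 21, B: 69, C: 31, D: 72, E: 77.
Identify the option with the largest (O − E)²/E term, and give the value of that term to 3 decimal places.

A, 3.048

A: (29 − 21)²/21 = 64/21 = 3.0476
B: (82 − 69)²/69 = 169/69 = 2.4493
C: (26 − 31)²/31 = 25/31 = 0.8065
D: (67 − 72)²/72 = 25/72 = 0.3472
E: (66 − 77)²/77 = 121/77 = 1.5714
The largest term is for A: 3.048.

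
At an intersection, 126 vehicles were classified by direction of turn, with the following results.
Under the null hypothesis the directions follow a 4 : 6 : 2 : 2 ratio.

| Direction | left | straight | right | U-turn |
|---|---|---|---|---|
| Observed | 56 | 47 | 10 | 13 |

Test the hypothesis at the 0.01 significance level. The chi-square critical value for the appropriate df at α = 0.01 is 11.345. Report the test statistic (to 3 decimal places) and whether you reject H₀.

16.963; reject

Ratio total = 14. Expected counts: 126×4/14 = 36, 126×6/14 = 54, 126×2/14 = 18, 126×2/14 = 18.
χ² = (56−36)²/36 + (47−54)²/54 + (10−18)²/18 + (13−18)²/18
   = 11.1111 + 0.9074 + 3.5556 + 1.3889
Sum = 16.963
df = 3. Since 16.963 > 11.345, we reject H₀.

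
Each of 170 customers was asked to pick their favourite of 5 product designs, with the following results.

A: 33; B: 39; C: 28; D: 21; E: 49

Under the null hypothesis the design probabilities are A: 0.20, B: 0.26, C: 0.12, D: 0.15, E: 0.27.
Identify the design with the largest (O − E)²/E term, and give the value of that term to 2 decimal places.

Expected counts E_i = n·p_i: 170×0.20 = 34, 170×0.26 = 44.2, 170×0.12 = 20.4, 170×0.15 = 25.5, 170×0.27 = 45.9.
χ² = (33−34)²/34 + (39−44.2)²/44.2 + (28−20.4)²/20.4 + (21−25.5)²/25.5 + (49−45.9)²/45.9
   = 0.029 + 0.612 + 2.831 + 0.794 + 0.209
The largest term is for C: 2.83.

C, 2.83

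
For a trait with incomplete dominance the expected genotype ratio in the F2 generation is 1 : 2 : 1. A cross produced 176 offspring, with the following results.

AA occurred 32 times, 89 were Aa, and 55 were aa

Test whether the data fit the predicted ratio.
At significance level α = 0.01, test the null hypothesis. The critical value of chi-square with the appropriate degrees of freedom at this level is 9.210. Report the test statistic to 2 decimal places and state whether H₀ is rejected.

Ratio total = 4. Expected counts: 176×1/4 = 44, 176×2/4 = 88, 176×1/4 = 44.
AA: (32 − 44)²/44 = 144/44 = 3.273
Aa: (89 − 88)²/88 = 1/88 = 0.011
aa: (55 − 44)²/44 = 121/44 = 2.750
Sum = 6.03
df = 2. Since 6.03 < 9.210, we do not reject H₀.

6.03; do not reject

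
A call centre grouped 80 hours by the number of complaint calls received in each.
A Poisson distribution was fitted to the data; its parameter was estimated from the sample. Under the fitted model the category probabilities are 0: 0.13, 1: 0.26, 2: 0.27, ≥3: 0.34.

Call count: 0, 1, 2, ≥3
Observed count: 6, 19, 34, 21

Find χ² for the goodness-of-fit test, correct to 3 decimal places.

10.549

Expected counts E_i = n·p_i: 80×0.13 = 10.4, 80×0.26 = 20.8, 80×0.27 = 21.6, 80×0.34 = 27.2.
0: (6 − 10.4)²/10.4 = 19.36/10.4 = 1.8615
1: (19 − 20.8)²/20.8 = 3.24/20.8 = 0.1558
2: (34 − 21.6)²/21.6 = 153.76/21.6 = 7.1185
≥3: (21 − 27.2)²/27.2 = 38.44/27.2 = 1.4132
Sum = 10.549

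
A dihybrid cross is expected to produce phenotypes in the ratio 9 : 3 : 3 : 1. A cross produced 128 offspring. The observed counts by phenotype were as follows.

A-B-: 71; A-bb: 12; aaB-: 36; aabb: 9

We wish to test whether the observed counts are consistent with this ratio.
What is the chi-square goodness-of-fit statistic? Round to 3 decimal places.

Ratio total = 16. Expected counts: 128×9/16 = 72, 128×3/16 = 24, 128×3/16 = 24, 128×1/16 = 8.
χ² = (71−72)²/72 + (12−24)²/24 + (36−24)²/24 + (9−8)²/8
   = 0.0139 + 6.0000 + 6.0000 + 0.1250
Sum = 12.139

12.139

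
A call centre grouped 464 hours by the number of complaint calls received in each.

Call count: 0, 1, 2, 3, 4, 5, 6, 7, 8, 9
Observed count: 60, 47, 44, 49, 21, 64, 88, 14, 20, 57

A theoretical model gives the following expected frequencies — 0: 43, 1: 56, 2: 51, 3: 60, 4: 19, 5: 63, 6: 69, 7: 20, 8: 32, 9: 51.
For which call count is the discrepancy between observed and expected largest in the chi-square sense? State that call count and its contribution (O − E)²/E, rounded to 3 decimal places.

cat         O        E   (O−E)²/E
0          60       43     6.7209
1          47       56     1.4464
2          44       51     0.9608
3          49       60     2.0167
4          21       19     0.2105
5          64       63     0.0159
6          88       69     5.2319
7          14       20     1.8000
8          20       32     4.5000
9          57       51     0.7059
The largest term is for 0: 6.721.

0, 6.721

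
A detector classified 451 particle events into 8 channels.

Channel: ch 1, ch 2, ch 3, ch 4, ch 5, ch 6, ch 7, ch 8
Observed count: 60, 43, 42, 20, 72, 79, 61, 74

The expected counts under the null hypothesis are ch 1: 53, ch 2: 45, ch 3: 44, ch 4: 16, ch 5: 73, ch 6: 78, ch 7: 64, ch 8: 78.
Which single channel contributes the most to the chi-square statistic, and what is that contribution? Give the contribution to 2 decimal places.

ch 4, 1.00

cat         O        E   (O−E)²/E
ch 1       60       53      0.925
ch 2       43       45      0.089
ch 3       42       44      0.091
ch 4       20       16      1.000
ch 5       72       73      0.014
ch 6       79       78      0.013
ch 7       61       64      0.141
ch 8       74       78      0.205
The largest term is for ch 4: 1.00.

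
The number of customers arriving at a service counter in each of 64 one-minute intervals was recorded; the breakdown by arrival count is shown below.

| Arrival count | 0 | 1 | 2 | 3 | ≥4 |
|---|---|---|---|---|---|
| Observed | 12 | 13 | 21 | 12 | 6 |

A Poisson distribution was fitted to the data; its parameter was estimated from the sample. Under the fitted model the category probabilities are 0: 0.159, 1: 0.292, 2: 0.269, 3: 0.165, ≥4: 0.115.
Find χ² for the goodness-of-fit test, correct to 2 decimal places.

Expected counts E_i = n·p_i: 64×0.159 = 10.176, 64×0.292 = 18.688, 64×0.269 = 17.216, 64×0.165 = 10.56, 64×0.115 = 7.36.
cat         O        E   (O−E)²/E
0          12   10.176      0.327
1          13   18.688      1.731
2          21   17.216      0.832
3          12    10.56      0.196
≥4          6     7.36      0.251
Sum = 3.34

3.34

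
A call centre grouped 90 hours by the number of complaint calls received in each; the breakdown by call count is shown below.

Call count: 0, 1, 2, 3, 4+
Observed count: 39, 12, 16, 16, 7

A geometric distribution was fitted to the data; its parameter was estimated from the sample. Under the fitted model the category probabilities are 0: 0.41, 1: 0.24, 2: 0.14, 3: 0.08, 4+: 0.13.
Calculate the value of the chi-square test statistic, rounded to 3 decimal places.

17.947

Expected counts E_i = n·p_i: 90×0.41 = 36.9, 90×0.24 = 21.6, 90×0.14 = 12.6, 90×0.08 = 7.2, 90×0.13 = 11.7.
0: (39 − 36.9)²/36.9 = 4.41/36.9 = 0.1195
1: (12 − 21.6)²/21.6 = 92.16/21.6 = 4.2667
2: (16 − 12.6)²/12.6 = 11.56/12.6 = 0.9175
3: (16 − 7.2)²/7.2 = 77.44/7.2 = 10.7556
4+: (7 − 11.7)²/11.7 = 22.09/11.7 = 1.8880
Sum = 17.947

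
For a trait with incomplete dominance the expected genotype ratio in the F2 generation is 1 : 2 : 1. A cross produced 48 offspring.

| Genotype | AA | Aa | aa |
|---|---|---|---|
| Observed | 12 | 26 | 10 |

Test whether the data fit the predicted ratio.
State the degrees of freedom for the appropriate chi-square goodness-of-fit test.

2

There are k = 3 categories and no parameters were estimated from the data, so df = 3 − 1 = 2.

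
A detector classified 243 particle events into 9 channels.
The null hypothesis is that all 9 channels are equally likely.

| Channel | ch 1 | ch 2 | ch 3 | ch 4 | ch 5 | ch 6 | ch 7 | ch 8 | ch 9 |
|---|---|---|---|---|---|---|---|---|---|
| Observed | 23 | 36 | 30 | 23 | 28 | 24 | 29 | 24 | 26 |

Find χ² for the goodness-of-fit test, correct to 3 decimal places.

Under H₀ each category has probability 1/9, so each expected count is 243/9 = 27.
cat         O        E   (O−E)²/E
ch 1       23       27     0.5926
ch 2       36       27     3.0000
ch 3       30       27     0.3333
ch 4       23       27     0.5926
ch 5       28       27     0.0370
ch 6       24       27     0.3333
ch 7       29       27     0.1481
ch 8       24       27     0.3333
ch 9       26       27     0.0370
Sum = 5.407

5.407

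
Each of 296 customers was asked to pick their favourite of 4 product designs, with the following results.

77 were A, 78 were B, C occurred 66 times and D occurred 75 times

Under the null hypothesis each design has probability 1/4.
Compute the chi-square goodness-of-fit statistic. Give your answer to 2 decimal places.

Under H₀ each category has probability 1/4, so each expected count is 296/4 = 74.
cat         O        E   (O−E)²/E
A          77       74      0.122
B          78       74      0.216
C          66       74      0.865
D          75       74      0.014
Sum = 1.22

1.22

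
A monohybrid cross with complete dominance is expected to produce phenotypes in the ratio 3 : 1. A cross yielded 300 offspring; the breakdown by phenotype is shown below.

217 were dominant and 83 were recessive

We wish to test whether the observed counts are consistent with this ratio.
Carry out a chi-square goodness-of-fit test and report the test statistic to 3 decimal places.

Ratio total = 4. Expected counts: 300×3/4 = 225, 300×1/4 = 75.
χ² = (217−225)²/225 + (83−75)²/75
   = 0.2844 + 0.8533
Sum = 1.138

1.138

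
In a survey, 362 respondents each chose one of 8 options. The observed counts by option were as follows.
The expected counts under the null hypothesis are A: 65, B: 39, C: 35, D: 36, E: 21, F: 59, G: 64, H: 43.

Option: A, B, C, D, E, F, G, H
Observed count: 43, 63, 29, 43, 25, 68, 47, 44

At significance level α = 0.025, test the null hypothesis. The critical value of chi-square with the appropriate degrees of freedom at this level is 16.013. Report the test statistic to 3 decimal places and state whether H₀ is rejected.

A: (43 − 65)²/65 = 484/65 = 7.4462
B: (63 − 39)²/39 = 576/39 = 14.7692
C: (29 − 35)²/35 = 36/35 = 1.0286
D: (43 − 36)²/36 = 49/36 = 1.3611
E: (25 − 21)²/21 = 16/21 = 0.7619
F: (68 − 59)²/59 = 81/59 = 1.3729
G: (47 − 64)²/64 = 289/64 = 4.5156
H: (44 − 43)²/43 = 1/43 = 0.0233
Sum = 31.279
df = 7. Since 31.279 > 16.013, we reject H₀.

31.279; reject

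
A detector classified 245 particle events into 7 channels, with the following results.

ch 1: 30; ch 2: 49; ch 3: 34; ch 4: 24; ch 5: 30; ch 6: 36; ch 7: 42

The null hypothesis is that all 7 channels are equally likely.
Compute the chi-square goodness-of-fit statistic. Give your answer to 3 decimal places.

Under H₀ each category has probability 1/7, so each expected count is 245/7 = 35.
cat         O        E   (O−E)²/E
ch 1       30       35     0.7143
ch 2       49       35     5.6000
ch 3       34       35     0.0286
ch 4       24       35     3.4571
ch 5       30       35     0.7143
ch 6       36       35     0.0286
ch 7       42       35     1.4000
Sum = 11.943

11.943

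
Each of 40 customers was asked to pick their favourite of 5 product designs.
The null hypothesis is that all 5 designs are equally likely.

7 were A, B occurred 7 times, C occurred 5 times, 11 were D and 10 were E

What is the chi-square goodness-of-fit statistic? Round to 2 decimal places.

3.00

Under H₀ each category has probability 1/5, so each expected count is 40/5 = 8.
A: (7 − 8)²/8 = 1/8 = 0.125
B: (7 − 8)²/8 = 1/8 = 0.125
C: (5 − 8)²/8 = 9/8 = 1.125
D: (11 − 8)²/8 = 9/8 = 1.125
E: (10 − 8)²/8 = 4/8 = 0.500
Sum = 3.00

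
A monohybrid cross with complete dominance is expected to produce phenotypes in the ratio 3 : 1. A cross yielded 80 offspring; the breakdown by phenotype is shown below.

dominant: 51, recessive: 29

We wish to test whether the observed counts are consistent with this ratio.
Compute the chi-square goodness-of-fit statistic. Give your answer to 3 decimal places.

Ratio total = 4. Expected counts: 80×3/4 = 60, 80×1/4 = 20.
dominant: (51 − 60)²/60 = 81/60 = 1.3500
recessive: (29 − 20)²/20 = 81/20 = 4.0500
Sum = 5.400

5.400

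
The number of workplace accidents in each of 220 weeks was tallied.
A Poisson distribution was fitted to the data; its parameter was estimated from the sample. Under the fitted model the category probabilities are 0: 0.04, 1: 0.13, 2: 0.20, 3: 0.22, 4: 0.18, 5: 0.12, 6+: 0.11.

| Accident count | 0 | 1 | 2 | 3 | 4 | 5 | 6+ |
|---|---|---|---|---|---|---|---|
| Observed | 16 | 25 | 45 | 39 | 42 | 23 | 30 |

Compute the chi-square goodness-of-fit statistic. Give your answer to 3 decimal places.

Expected counts E_i = n·p_i: 220×0.04 = 8.8, 220×0.13 = 28.6, 220×0.20 = 44, 220×0.22 = 48.4, 220×0.18 = 39.6, 220×0.12 = 26.4, 220×0.11 = 24.2.
χ² = (16−8.8)²/8.8 + (25−28.6)²/28.6 + (45−44)²/44 + (39−48.4)²/48.4 + (42−39.6)²/39.6 + (23−26.4)²/26.4 + (30−24.2)²/24.2
   = 5.8909 + 0.4531 + 0.0227 + 1.8256 + 0.1455 + 0.4379 + 1.3901
Sum = 10.166

10.166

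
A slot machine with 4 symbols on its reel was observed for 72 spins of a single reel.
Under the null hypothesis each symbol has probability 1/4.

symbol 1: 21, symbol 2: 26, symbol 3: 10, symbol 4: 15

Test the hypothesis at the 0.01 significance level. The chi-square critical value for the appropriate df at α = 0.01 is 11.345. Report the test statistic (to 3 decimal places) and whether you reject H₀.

8.111; do not reject

Under H₀ each category has probability 1/4, so each expected count is 72/4 = 18.
symbol 1: (21 − 18)²/18 = 9/18 = 0.5000
symbol 2: (26 − 18)²/18 = 64/18 = 3.5556
symbol 3: (10 − 18)²/18 = 64/18 = 3.5556
symbol 4: (15 − 18)²/18 = 9/18 = 0.5000
Sum = 8.111
df = 3. Since 8.111 < 11.345, we do not reject H₀.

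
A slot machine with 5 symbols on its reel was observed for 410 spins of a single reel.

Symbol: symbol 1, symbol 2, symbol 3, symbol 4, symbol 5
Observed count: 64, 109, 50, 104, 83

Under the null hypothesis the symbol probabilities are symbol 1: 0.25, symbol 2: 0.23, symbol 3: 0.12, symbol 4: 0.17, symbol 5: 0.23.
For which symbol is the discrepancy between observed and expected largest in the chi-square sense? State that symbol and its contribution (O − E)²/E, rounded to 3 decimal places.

Expected counts E_i = n·p_i: 410×0.25 = 102.5, 410×0.23 = 94.3, 410×0.12 = 49.2, 410×0.17 = 69.7, 410×0.23 = 94.3.
symbol 1: (64 − 102.5)²/102.5 = 1482.25/102.5 = 14.4610
symbol 2: (109 − 94.3)²/94.3 = 216.09/94.3 = 2.2915
symbol 3: (50 − 49.2)²/49.2 = 0.64/49.2 = 0.0130
symbol 4: (104 − 69.7)²/69.7 = 1176.49/69.7 = 16.8793
symbol 5: (83 − 94.3)²/94.3 = 127.69/94.3 = 1.3541
The largest term is for symbol 4: 16.879.

symbol 4, 16.879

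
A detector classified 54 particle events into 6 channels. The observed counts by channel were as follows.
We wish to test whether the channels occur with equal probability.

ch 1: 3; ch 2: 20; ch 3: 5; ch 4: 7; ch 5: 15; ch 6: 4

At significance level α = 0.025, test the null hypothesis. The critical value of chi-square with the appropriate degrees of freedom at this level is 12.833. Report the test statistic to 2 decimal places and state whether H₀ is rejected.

26.44; reject

Under H₀ each category has probability 1/6, so each expected count is 54/6 = 9.
cat         O        E   (O−E)²/E
ch 1        3        9      4.000
ch 2       20        9     13.444
ch 3        5        9      1.778
ch 4        7        9      0.444
ch 5       15        9      4.000
ch 6        4        9      2.778
Sum = 26.44
df = 5. Since 26.44 > 12.833, we reject H₀.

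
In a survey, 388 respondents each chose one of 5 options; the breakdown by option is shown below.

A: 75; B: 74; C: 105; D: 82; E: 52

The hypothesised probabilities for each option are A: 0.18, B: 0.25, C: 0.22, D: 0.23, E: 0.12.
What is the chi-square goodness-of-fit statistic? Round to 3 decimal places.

11.577

Expected counts E_i = n·p_i: 388×0.18 = 69.84, 388×0.25 = 97, 388×0.22 = 85.36, 388×0.23 = 89.24, 388×0.12 = 46.56.
cat         O        E   (O−E)²/E
A          75    69.84     0.3812
B          74       97     5.4536
C         105    85.36     4.5189
D          82    89.24     0.5874
E          52    46.56     0.6356
Sum = 11.577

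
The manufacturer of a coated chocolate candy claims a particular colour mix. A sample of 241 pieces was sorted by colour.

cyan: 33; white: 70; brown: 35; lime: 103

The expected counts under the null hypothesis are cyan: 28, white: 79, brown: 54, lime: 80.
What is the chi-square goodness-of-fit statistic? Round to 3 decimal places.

15.216

cyan: (33 − 28)²/28 = 25/28 = 0.8929
white: (70 − 79)²/79 = 81/79 = 1.0253
brown: (35 − 54)²/54 = 361/54 = 6.6852
lime: (103 − 80)²/80 = 529/80 = 6.6125
Sum = 15.216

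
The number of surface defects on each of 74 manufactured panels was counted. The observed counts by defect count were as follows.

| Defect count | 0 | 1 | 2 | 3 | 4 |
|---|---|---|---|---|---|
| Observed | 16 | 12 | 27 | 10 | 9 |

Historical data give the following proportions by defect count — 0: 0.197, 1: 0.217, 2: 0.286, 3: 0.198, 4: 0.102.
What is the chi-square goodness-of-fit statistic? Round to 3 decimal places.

Expected counts E_i = n·p_i: 74×0.197 = 14.578, 74×0.217 = 16.058, 74×0.286 = 21.164, 74×0.198 = 14.652, 74×0.102 = 7.548.
χ² = (16−14.578)²/14.578 + (12−16.058)²/16.058 + (27−21.164)²/21.164 + (10−14.652)²/14.652 + (9−7.548)²/7.548
   = 0.1387 + 1.0255 + 1.6093 + 1.4770 + 0.2793
Sum = 4.530

4.530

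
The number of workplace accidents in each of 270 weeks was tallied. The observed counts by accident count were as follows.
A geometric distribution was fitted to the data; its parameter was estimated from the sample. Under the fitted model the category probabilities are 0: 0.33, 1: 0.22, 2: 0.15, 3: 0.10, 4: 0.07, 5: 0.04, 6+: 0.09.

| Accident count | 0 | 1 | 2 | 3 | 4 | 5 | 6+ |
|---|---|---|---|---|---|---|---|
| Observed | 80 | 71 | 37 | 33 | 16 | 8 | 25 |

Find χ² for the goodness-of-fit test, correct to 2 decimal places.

Expected counts E_i = n·p_i: 270×0.33 = 89.1, 270×0.22 = 59.4, 270×0.15 = 40.5, 270×0.10 = 27, 270×0.07 = 18.9, 270×0.04 = 10.8, 270×0.09 = 24.3.
χ² = (80−89.1)²/89.1 + (71−59.4)²/59.4 + (37−40.5)²/40.5 + (33−27)²/27 + (16−18.9)²/18.9 + (8−10.8)²/10.8 + (25−24.3)²/24.3
   = 0.929 + 2.265 + 0.302 + 1.333 + 0.445 + 0.726 + 0.020
Sum = 6.02

6.02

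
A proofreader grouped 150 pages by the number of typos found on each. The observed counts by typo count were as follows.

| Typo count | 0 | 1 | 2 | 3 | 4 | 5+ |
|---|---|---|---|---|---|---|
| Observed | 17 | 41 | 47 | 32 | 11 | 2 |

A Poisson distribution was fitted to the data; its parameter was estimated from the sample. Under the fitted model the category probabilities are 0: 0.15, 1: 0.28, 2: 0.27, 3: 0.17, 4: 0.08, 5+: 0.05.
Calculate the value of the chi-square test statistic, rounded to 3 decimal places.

Expected counts E_i = n·p_i: 150×0.15 = 22.5, 150×0.28 = 42, 150×0.27 = 40.5, 150×0.17 = 25.5, 150×0.08 = 12, 150×0.05 = 7.5.
cat         O        E   (O−E)²/E
0          17     22.5     1.3444
1          41       42     0.0238
2          47     40.5     1.0432
3          32     25.5     1.6569
4          11       12     0.0833
5+          2      7.5     4.0333
Sum = 8.185

8.185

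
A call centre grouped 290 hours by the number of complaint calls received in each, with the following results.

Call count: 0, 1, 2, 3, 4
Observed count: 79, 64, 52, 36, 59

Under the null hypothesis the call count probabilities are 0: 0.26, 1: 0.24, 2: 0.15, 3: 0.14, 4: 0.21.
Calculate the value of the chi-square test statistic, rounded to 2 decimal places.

Expected counts E_i = n·p_i: 290×0.26 = 75.4, 290×0.24 = 69.6, 290×0.15 = 43.5, 290×0.14 = 40.6, 290×0.21 = 60.9.
cat         O        E   (O−E)²/E
0          79     75.4      0.172
1          64     69.6      0.451
2          52     43.5      1.661
3          36     40.6      0.521
4          59     60.9      0.059
Sum = 2.86

2.86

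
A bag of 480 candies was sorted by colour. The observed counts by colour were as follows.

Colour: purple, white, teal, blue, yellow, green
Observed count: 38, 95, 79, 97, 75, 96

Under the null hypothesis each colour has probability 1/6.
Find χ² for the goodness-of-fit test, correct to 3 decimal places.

32.000

Under H₀ each category has probability 1/6, so each expected count is 480/6 = 80.
cat         O        E   (O−E)²/E
purple     38       80    22.0500
white      95       80     2.8125
teal       79       80     0.0125
blue       97       80     3.6125
yellow     75       80     0.3125
green      96       80     3.2000
Sum = 32.000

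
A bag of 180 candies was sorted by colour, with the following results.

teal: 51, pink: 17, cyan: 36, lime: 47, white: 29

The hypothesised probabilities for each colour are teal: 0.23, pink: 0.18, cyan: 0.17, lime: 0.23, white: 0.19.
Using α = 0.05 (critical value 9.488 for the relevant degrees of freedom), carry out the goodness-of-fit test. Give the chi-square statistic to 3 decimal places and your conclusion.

Expected counts E_i = n·p_i: 180×0.23 = 41.4, 180×0.18 = 32.4, 180×0.17 = 30.6, 180×0.23 = 41.4, 180×0.19 = 34.2.
teal: (51 − 41.4)²/41.4 = 92.16/41.4 = 2.2261
pink: (17 − 32.4)²/32.4 = 237.16/32.4 = 7.3198
cyan: (36 − 30.6)²/30.6 = 29.16/30.6 = 0.9529
lime: (47 − 41.4)²/41.4 = 31.36/41.4 = 0.7575
white: (29 − 34.2)²/34.2 = 27.04/34.2 = 0.7906
Sum = 12.047
df = 4. Since 12.047 > 9.488, we reject H₀.

12.047; reject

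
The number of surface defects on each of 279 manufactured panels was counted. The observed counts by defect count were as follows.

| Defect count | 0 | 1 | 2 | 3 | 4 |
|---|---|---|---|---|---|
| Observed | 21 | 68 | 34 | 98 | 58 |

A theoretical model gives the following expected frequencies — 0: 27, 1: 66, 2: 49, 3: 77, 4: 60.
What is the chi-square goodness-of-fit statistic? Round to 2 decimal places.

χ² = (21−27)²/27 + (68−66)²/66 + (34−49)²/49 + (98−77)²/77 + (58−60)²/60
   = 1.333 + 0.061 + 4.592 + 5.727 + 0.067
Sum = 11.78

11.78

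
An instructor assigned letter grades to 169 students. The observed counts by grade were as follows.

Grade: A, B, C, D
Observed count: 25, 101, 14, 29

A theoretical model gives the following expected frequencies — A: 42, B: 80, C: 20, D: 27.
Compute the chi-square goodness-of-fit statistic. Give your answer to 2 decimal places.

A: (25 − 42)²/42 = 289/42 = 6.881
B: (101 − 80)²/80 = 441/80 = 5.513
C: (14 − 20)²/20 = 36/20 = 1.800
D: (29 − 27)²/27 = 4/27 = 0.148
Sum = 14.34

14.34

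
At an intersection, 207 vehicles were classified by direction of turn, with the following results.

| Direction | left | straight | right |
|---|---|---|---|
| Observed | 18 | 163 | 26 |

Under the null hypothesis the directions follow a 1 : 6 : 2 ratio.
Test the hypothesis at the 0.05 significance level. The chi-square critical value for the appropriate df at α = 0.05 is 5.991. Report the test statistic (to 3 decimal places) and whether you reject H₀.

14.312; reject

Ratio total = 9. Expected counts: 207×1/9 = 23, 207×6/9 = 138, 207×2/9 = 46.
cat           O        E   (O−E)²/E
left         18       23     1.0870
straight    163      138     4.5290
right        26       46     8.6957
Sum = 14.312
df = 2. Since 14.312 > 5.991, we reject H₀.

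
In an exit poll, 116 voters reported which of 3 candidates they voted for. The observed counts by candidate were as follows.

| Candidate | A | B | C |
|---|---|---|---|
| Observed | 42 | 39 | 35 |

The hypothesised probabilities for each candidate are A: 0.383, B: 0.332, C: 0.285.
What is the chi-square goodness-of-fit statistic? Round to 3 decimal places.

0.253

Expected counts E_i = n·p_i: 116×0.383 = 44.428, 116×0.332 = 38.512, 116×0.285 = 33.06.
A: (42 − 44.428)²/44.428 = 5.895184/44.428 = 0.1327
B: (39 − 38.512)²/38.512 = 0.238144/38.512 = 0.0062
C: (35 − 33.06)²/33.06 = 3.7636/33.06 = 0.1138
Sum = 0.253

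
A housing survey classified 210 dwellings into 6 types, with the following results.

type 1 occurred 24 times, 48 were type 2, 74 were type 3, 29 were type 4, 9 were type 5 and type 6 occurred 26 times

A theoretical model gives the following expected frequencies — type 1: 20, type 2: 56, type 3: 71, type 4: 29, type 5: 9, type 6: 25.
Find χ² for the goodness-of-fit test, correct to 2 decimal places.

2.11

χ² = (24−20)²/20 + (48−56)²/56 + (74−71)²/71 + (29−29)²/29 + (9−9)²/9 + (26−25)²/25
   = 0.800 + 1.143 + 0.127 + 0.000 + 0.000 + 0.040
Sum = 2.11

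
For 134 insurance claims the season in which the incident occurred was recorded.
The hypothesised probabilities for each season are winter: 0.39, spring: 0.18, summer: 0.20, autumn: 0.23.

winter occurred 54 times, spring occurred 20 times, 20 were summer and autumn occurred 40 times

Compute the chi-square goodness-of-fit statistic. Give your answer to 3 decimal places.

Expected counts E_i = n·p_i: 134×0.39 = 52.26, 134×0.18 = 24.12, 134×0.20 = 26.8, 134×0.23 = 30.82.
cat         O        E   (O−E)²/E
winter     54    52.26     0.0579
spring     20    24.12     0.7037
summer     20     26.8     1.7254
autumn     40    30.82     2.7343
Sum = 5.221

5.221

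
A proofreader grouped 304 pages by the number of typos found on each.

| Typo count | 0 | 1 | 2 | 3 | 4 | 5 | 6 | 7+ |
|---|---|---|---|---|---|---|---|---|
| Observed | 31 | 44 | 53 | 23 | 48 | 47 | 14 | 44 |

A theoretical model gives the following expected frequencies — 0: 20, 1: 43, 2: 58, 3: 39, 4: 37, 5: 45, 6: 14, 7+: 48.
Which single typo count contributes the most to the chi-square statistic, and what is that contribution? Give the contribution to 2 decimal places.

χ² = (31−20)²/20 + (44−43)²/43 + (53−58)²/58 + (23−39)²/39 + (48−37)²/37 + (47−45)²/45 + (14−14)²/14 + (44−48)²/48
   = 6.050 + 0.023 + 0.431 + 6.564 + 3.270 + 0.089 + 0.000 + 0.333
The largest term is for 3: 6.56.

3, 6.56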